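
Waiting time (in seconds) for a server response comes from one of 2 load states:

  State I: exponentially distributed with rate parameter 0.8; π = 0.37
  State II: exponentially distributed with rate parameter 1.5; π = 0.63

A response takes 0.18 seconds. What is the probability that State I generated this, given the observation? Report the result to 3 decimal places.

0.262

By Bayes' theorem, P(k | x) = w_k f_k(x) / Σ_j w_j f_j(x).
Evaluate each component's likelihood at the observed value:
  p_I = 0.69271
  p_II = 1.14507
Multiply by the mixture weights:
  w_I·p_I = 0.37 × 0.69271 = 0.256303
  w_II·p_II = 0.63 × 1.14507 = 0.721394
Evidence: 0.256303 + 0.721394 = 0.977696
Responsibility of State I: 0.256303 / 0.977696 ≈ 0.262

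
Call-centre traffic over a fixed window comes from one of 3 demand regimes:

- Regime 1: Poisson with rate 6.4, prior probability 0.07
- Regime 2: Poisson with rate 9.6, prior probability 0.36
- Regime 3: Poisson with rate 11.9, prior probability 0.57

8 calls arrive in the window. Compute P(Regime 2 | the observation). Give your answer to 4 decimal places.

Apply Bayes' rule: the posterior for each component is proportional to its prior times its likelihood at x.
Component likelihoods at x = 8 calls:
  L_1 = e^(−6.4)·6.4^8/8! = 0.115994
  L_2 = e^(−9.6)·9.6^8/8! = 0.121178
  L_3 = e^(−11.9)·11.9^8/8! = 0.0677253
Multiply by the mixture weights:
  π_1·L_1 = 0.07 × 0.115994 = 0.00811956
  π_2·L_2 = 0.36 × 0.121178 = 0.0436239
  π_3·L_3 = 0.57 × 0.0677253 = 0.0386034
Sum: 0.00811956 + 0.0436239 + 0.0386034 = 0.0903469
So the posterior for Regime 2 is 0.0436239 / 0.0903469 ≈ 0.4828.

0.4828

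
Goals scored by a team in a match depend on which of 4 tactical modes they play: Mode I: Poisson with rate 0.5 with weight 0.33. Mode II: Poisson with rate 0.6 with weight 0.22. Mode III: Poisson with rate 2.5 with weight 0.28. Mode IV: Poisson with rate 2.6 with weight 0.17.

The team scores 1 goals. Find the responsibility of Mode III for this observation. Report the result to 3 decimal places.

The responsibility of component k is π_k f_k(x) divided by Σ_j π_j f_j(x).
Component likelihoods at x = 1 goals:
  p_I = e^(−0.5)·0.5^1/1! = 0.303265
  p_II = e^(−0.6)·0.6^1/1! = 0.329287
  p_III = e^(−2.5)·2.5^1/1! = 0.205212
  p_IV = e^(−2.6)·2.6^1/1! = 0.193111
Prior × likelihood for each component:
  π_I·p_I = 0.33 × 0.303265 = 0.100078
  π_II·p_II = 0.22 × 0.329287 = 0.0724431
  π_III·p_III = 0.28 × 0.205212 = 0.0574595
  π_IV·p_IV = 0.17 × 0.193111 = 0.0328289
Denominator: 0.100078 + 0.0724431 + 0.0574595 + 0.0328289 = 0.262809
P(Mode III | data) = 0.0574595 / 0.262809 ≈ 0.219

0.219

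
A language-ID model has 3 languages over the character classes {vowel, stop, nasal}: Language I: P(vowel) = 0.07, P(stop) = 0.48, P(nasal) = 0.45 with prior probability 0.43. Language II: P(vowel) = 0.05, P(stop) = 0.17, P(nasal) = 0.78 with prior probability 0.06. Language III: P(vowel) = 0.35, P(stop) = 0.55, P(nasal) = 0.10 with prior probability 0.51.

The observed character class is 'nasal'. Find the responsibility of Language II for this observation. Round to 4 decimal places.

0.1607

The responsibility of component k is w_k f_k(x) divided by Σ_j w_j f_j(x).
Evaluate each component's likelihood at the observed value:
  f_I = P(nasal | comp) = 0.45
  f_II = P(nasal | comp) = 0.78
  f_III = P(nasal | comp) = 0.10
Multiply by the mixture weights:
  w_I·f_I = 0.43 × 0.45 = 0.1935
  w_II·f_II = 0.06 × 0.78 = 0.0468
  w_III·f_III = 0.51 × 0.1 = 0.051
Sum: 0.1935 + 0.0468 + 0.051 = 0.2913
P(Language II | x) ≈ 0.1607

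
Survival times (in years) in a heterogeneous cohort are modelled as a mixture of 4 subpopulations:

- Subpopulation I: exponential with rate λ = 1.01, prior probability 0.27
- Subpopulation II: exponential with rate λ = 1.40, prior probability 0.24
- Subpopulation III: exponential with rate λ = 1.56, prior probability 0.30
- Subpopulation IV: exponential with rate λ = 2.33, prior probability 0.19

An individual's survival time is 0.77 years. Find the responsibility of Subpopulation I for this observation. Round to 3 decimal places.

0.276

P(component k | x) = π_k·f_k(x) / marginal(x), where marginal(x) = Σ_j π_j·f_j(x).
Component likelihoods at x = 0.77 years:
  L_I = 0.464056
  L_II = 0.476386
  L_III = 0.469299
  L_IV = 0.387425
Multiply by the mixture weights:
  π_I·L_I = 0.27 × 0.464056 = 0.125295
  π_II·L_II = 0.24 × 0.476386 = 0.114333
  π_III·L_III = 0.30 × 0.469299 = 0.14079
  π_IV·L_IV = 0.19 × 0.387425 = 0.0736108
Denominator: 0.125295 + 0.114333 + 0.14079 + 0.0736108 = 0.454028
P(Subpopulation I | 0.77 years) = 0.125295 / 0.454028 ≈ 0.276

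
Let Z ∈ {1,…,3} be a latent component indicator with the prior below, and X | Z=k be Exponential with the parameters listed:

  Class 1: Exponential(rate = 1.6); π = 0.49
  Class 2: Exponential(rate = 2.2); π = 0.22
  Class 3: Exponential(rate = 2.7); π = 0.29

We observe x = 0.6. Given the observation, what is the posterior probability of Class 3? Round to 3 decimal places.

0.265

By Bayes' theorem, P(k | x) = P(Z=k) f_k(x) / Σ_j P(Z=j) f_j(x).
Component likelihoods at x = 0.6:
  L_1 = 0.612629
  L_2 = 0.587698
  L_3 = 0.534326
Multiply by the mixture weights:
  P(Z=1)·L_1 = 0.49 × 0.612629 = 0.300188
  P(Z=2)·L_2 = 0.22 × 0.587698 = 0.129293
  P(Z=3)·L_3 = 0.29 × 0.534326 = 0.154955
Marginal: 0.300188 + 0.129293 + 0.154955 = 0.584436
P(Class 3 | the observation) = 0.154955 / 0.584436 ≈ 0.265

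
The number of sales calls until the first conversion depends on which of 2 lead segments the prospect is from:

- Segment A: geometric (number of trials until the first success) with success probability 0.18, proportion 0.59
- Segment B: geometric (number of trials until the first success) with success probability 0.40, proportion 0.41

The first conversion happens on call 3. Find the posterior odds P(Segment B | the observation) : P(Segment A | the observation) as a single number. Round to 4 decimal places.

0.8268

The posterior odds equal the prior odds times the likelihood ratio: (P(Z=i)/P(Z=j))·(f_i(x)/f_j(x)).
Evaluate each component's likelihood at the observed value:
  p_A = 0.18·(1−0.18)^2 = 0.18·0.6724 = 0.121032
  p_B = 0.40·(1−0.40)^2 = 0.40·0.36 = 0.144
Posterior odds = (P(Z=B)·p_B) / (P(Z=A)·p_A) = (0.41·0.144) / (0.59·0.121032) = 0.05904 / 0.0714089 ≈ 0.8268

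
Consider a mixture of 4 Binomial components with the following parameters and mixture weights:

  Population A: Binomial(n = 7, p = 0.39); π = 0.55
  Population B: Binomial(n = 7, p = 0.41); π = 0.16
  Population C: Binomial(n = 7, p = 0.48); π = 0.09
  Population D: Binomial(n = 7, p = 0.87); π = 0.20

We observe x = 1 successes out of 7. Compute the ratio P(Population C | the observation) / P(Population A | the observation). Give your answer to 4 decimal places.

Posterior odds = (π_i f_i(x)) / (π_j f_j(x)); the normalising sum cancels.
Component likelihoods at x = 1 successes out of 7:
  L_A = 0.140651
  L_B = 0.121058
  L_C = 0.0664292
  L_D = 2.93953e-05
Odds = (0.09/0.55) × (0.0664292/0.140651) = 0.163636 × 0.4723 ≈ 0.0773

0.0773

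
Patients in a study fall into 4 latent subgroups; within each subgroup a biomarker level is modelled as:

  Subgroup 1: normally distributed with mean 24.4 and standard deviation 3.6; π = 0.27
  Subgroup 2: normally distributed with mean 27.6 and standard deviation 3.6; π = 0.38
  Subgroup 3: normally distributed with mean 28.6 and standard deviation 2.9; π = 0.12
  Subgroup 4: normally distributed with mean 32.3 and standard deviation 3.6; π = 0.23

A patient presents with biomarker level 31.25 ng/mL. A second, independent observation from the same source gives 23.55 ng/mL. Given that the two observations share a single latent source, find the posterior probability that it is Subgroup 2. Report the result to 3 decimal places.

P(component k | x) = w_k·f_k(x) / marginal(x), where marginal(x) = Σ_j w_j·f_j(x).
Since both observations come from the same component, the likelihood for component k is f_k(x₁)·f_k(x₂).
  p_1 = [(1/(3.6·√(2π)))·exp(−(31.25−24.4)²/(2·3.6²)) = 0.110817·exp(-1.81028) = 0.0181306] × [0.107771] = 0.00195395
  p_2 = [(1/(3.6·√(2π)))·exp(−(31.25−27.6)²/(2·3.6²)) = 0.110817·exp(-0.51399) = 0.0662806] × [0.0588546] = 0.00390092
  p_3 = [(1/(2.9·√(2π)))·exp(−(31.25−28.6)²/(2·2.9²)) = 0.137566·exp(-0.41751) = 0.0906129] × [0.0302019] = 0.00273668
  p_4 = [(1/(3.6·√(2π)))·exp(−(31.25−32.3)²/(2·3.6²)) = 0.110817·exp(-0.04253) = 0.106203] × [0.00577815] = 0.000613654
Unnormalised posteriors:
  w_1·p_1 = 0.27 × 0.00195395 = 0.000527567
  w_2·p_2 = 0.38 × 0.00390092 = 0.00148235
  w_3·p_3 = 0.12 × 0.00273668 = 0.000328402
  w_4·p_4 = 0.23 × 0.000613654 = 0.00014114
Normaliser: 0.000527567 + 0.00148235 + 0.000328402 + 0.00014114 = 0.00247946
So the posterior for Subgroup 2 is 0.00148235 / 0.00247946 ≈ 0.598.

0.598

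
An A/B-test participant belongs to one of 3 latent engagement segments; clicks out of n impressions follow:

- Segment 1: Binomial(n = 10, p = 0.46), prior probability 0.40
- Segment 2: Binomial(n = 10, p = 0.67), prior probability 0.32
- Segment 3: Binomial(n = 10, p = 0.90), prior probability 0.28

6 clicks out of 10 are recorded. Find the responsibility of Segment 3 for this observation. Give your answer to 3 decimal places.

Apply Bayes' rule: the posterior for each component is proportional to its prior times its likelihood at x.
Binomial probabilities:
  f_1 = C(10,6)·0.46^6·0.54^4 = 210·0.0094743·0.0850306 = 0.169177
  f_2 = C(10,6)·0.67^6·0.33^4 = 210·0.0904584·0.0118592 = 0.225281
  f_3 = C(10,6)·0.90^6·0.10^4 = 210·0.531441·0.0001 = 0.0111603
Unnormalised posteriors:
  π_1·f_1 = 0.40 × 0.169177 = 0.0676708
  π_2·f_2 = 0.32 × 0.225281 = 0.0720898
  π_3·f_3 = 0.28 × 0.0111603 = 0.00312487
Sum: 0.0676708 + 0.0720898 + 0.00312487 = 0.142885
P(Segment 3 | x) = 0.00312487 / 0.142885 ≈ 0.022

0.022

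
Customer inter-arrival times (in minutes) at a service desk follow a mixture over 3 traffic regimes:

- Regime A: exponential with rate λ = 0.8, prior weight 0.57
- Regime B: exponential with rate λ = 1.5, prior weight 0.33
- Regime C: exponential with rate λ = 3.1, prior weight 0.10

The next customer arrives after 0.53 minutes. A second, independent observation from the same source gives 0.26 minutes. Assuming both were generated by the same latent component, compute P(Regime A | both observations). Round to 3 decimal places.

By Bayes' theorem, P(k | x) = w_k f_k(x) / Σ_j w_j f_j(x).
Since both observations come from the same component, the likelihood for component k is f_k(x₁)·f_k(x₂).
  L_A = [0.523539] × [0.649766] = 0.340178
  L_B = [0.677372] × [1.01559] = 0.687929
  L_C = [0.599537] × [1.38459] = 0.830111
Unnormalised posteriors:
  w_A·L_A = 0.57 × 0.340178 = 0.193901
  w_B·L_B = 0.33 × 0.687929 = 0.227017
  w_C·L_C = 0.10 × 0.830111 = 0.0830111
Sum: 0.193901 + 0.227017 + 0.0830111 = 0.503929
Responsibility of Regime A: 0.193901 / 0.503929 ≈ 0.385

0.385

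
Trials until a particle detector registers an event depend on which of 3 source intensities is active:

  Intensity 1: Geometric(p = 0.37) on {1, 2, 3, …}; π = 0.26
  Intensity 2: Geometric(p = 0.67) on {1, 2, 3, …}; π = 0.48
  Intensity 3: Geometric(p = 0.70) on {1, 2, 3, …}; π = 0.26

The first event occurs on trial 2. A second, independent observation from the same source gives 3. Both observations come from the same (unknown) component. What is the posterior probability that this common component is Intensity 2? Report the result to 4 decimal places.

0.3856

Posterior ∝ prior × likelihood, so P(k | x) ∝ P(Z=k) f_k(x); normalise over all components.
Since both observations come from the same component, the likelihood for component k is f_k(x₁)·f_k(x₂).
  f_1 = [0.2331] × [0.146853] = 0.0342314
  f_2 = [0.2211] × [0.072963] = 0.0161321
  f_3 = [0.21] × [0.063] = 0.01323
Prior × likelihood for each component:
  P(Z=1)·f_1 = 0.26 × 0.0342314 = 0.00890017
  P(Z=2)·f_2 = 0.48 × 0.0161321 = 0.00774342
  P(Z=3)·f_3 = 0.26 × 0.01323 = 0.0034398
Sum: 0.00890017 + 0.00774342 + 0.0034398 = 0.0200834
P(Intensity 2 | x₁, x₂) = 0.00774342 / 0.0200834 ≈ 0.3856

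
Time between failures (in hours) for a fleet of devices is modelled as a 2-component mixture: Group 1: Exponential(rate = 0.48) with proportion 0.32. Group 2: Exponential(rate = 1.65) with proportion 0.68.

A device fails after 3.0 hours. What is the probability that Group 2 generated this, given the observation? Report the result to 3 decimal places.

0.179

The responsibility of component k is π_k f_k(x) divided by Σ_j π_j f_j(x).
Exponential densities:
  p_1 = 0.113725
  p_2 = 0.0116876
Prior × likelihood for each component:
  π_1·p_1 = 0.32 × 0.113725 = 0.0363921
  π_2·p_2 = 0.68 × 0.0116876 = 0.00794758
Normaliser: 0.0363921 + 0.00794758 = 0.0443397
P(Group 2 | x) = 0.00794758 / 0.0443397 ≈ 0.179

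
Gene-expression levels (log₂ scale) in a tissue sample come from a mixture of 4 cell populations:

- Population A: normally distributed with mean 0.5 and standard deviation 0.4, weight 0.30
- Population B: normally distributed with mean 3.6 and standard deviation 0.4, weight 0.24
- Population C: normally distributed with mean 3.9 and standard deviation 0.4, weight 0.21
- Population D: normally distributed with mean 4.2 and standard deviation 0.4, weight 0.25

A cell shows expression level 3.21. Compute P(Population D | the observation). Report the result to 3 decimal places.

0.056

Apply Bayes' rule: the posterior for each component is proportional to its prior times its likelihood at x.
Evaluate each component's likelihood at the observed value:
  p_A = 1.07561e-10
  p_B = 0.620047
  p_C = 0.225269
  p_D = 0.0466324
Weight by the priors:
  P(Z=A)·p_A = 0.30 × 1.07561e-10 = 3.22684e-11
  P(Z=B)·p_B = 0.24 × 0.620047 = 0.148811
  P(Z=C)·p_C = 0.21 × 0.225269 = 0.0473065
  P(Z=D)·p_D = 0.25 × 0.0466324 = 0.0116581
Sum: 3.22684e-11 + 0.148811 + 0.0473065 + 0.0116581 = 0.207776
P(Population D | x) = 0.0116581 / 0.207776 ≈ 0.056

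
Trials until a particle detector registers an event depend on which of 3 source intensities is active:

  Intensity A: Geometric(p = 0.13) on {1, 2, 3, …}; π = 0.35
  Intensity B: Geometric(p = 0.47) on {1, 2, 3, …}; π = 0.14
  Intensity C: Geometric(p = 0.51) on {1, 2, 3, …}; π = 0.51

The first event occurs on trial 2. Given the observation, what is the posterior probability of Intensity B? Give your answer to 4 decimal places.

0.1727

Apply Bayes' rule: the posterior for each component is proportional to its prior times its likelihood at x.
Geometric probabilities:
  L_A = 0.13·(1−0.13)^1 = 0.13·0.87 = 0.1131
  L_B = 0.47·(1−0.47)^1 = 0.47·0.53 = 0.2491
  L_C = 0.51·(1−0.51)^1 = 0.51·0.49 = 0.2499
Multiply by the mixture weights:
  π_A·L_A = 0.35 × 0.1131 = 0.039585
  π_B·L_B = 0.14 × 0.2491 = 0.034874
  π_C·L_C = 0.51 × 0.2499 = 0.127449
Denominator: 0.039585 + 0.034874 + 0.127449 = 0.201908
So the posterior for Intensity B is 0.034874 / 0.201908 ≈ 0.1727.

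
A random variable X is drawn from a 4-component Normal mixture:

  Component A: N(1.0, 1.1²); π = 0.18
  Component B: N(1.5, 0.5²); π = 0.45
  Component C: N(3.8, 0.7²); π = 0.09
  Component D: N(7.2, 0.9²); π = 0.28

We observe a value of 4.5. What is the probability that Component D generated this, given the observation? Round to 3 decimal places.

P(component k | x) = π_k·f_k(x) / marginal(x), where marginal(x) = Σ_j π_j·f_j(x).
Evaluate each component's likelihood at the observed value:
  L_A = 0.00229681
  L_B = 1.21518e-08
  L_C = 0.345672
  L_D = 0.00492428
Weight by the priors:
  π_A·L_A = 0.18 × 0.00229681 = 0.000413427
  π_B·L_B = 0.45 × 1.21518e-08 = 5.46829e-09
  π_C·L_C = 0.09 × 0.345672 = 0.0311105
  π_D·L_D = 0.28 × 0.00492428 = 0.0013788
Evidence: 0.000413427 + 5.46829e-09 + 0.0311105 + 0.0013788 = 0.0329028
P(Component D | 4.5) ≈ 0.042

0.042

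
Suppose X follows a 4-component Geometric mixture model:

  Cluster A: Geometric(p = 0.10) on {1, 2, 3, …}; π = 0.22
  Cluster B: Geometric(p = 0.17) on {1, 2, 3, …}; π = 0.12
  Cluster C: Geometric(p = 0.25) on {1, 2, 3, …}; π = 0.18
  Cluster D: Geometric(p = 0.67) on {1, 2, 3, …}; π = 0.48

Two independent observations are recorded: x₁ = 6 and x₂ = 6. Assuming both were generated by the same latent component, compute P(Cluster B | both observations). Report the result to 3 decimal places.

The responsibility of component k is P(Z=k) f_k(x) divided by Σ_j P(Z=j) f_j(x).
Since both observations come from the same component, the likelihood for component k is f_k(x₁)·f_k(x₂).
  L_A = [0.10·(1−0.10)^5 = 0.10·0.59049 = 0.059049] × [0.059049] = 0.00348678
  L_B = [0.17·(1−0.17)^5 = 0.17·0.393904 = 0.0669637] × [0.0669637] = 0.00448414
  L_C = [0.25·(1−0.25)^5 = 0.25·0.237305 = 0.0593262] × [0.0593262] = 0.00351959
  L_D = [0.67·(1−0.67)^5 = 0.67·0.00391354 = 0.00262207] × [0.00262207] = 6.87526e-06
Weight by the priors:
  P(Z=A)·L_A = 0.22 × 0.00348678 = 0.000767093
  P(Z=B)·L_B = 0.12 × 0.00448414 = 0.000538096
  P(Z=C)·L_C = 0.18 × 0.00351959 = 0.000633527
  P(Z=D)·L_D = 0.48 × 6.87526e-06 = 3.30012e-06
Normaliser: 0.000767093 + 0.000538096 + 0.000633527 + 3.30012e-06 = 0.00194202
Responsibility of Cluster B: 0.000538096 / 0.00194202 ≈ 0.277

0.277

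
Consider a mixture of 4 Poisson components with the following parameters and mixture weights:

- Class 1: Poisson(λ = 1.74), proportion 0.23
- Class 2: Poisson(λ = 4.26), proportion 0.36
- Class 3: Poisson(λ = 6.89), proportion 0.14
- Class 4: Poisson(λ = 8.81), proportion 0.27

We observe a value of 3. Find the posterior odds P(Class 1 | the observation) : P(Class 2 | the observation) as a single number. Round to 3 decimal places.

Since P(k|x) ∝ π_k f_k(x), the posterior odds are π_i f_i(x) / (π_j f_j(x)).
Component likelihoods at x = 3:
  p_1 = e^(−1.74)·1.74^3/3! = 0.154108
  p_2 = e^(−4.26)·4.26^3/3! = 0.181963
  p_3 = e^(−6.89)·6.89^3/3! = 0.0554903
  p_4 = e^(−8.81)·8.81^3/3! = 0.0170076
Posterior odds = (π_1·p_1) / (π_2·p_2) = (0.23·0.154108) / (0.36·0.181963) = 0.0354448 / 0.0655067 ≈ 0.541

0.541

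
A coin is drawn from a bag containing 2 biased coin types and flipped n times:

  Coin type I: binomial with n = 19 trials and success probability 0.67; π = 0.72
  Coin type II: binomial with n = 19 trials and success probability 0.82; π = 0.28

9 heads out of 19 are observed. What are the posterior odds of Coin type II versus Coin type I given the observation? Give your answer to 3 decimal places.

0.006

The posterior odds equal the prior odds times the likelihood ratio: (P(Z=i)/P(Z=j))·(f_i(x)/f_j(x)).
Evaluate each component's likelihood at the observed value:
  f_I = 0.0384929
  f_II = 0.000552864
Posterior odds = (P(Z=II)·f_II) / (P(Z=I)·f_I) = (0.28·0.000552864) / (0.72·0.0384929) = 0.000154802 / 0.0277149 ≈ 0.006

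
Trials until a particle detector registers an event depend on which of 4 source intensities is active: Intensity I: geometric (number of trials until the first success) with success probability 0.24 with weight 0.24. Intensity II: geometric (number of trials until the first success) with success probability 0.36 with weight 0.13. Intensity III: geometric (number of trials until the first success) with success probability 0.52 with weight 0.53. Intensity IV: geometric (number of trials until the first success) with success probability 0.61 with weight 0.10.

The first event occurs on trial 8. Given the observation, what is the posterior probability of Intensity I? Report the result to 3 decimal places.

By Bayes' theorem, P(k | x) = P(Z=k) f_k(x) / Σ_j P(Z=j) f_j(x).
Geometric probabilities:
  p_I = 0.24·(1−0.24)^7 = 0.24·0.146452 = 0.0351485
  p_II = 0.36·(1−0.36)^7 = 0.36·0.0439805 = 0.015833
  p_III = 0.52·(1−0.52)^7 = 0.52·0.00587068 = 0.00305276
  p_IV = 0.61·(1−0.61)^7 = 0.61·0.00137231 = 0.000837109
Multiply by the mixture weights:
  P(Z=I)·p_I = 0.24 × 0.0351485 = 0.00843563
  P(Z=II)·p_II = 0.13 × 0.015833 = 0.00205829
  P(Z=III)·p_III = 0.53 × 0.00305276 = 0.00161796
  P(Z=IV)·p_IV = 0.10 × 0.000837109 = 8.37109e-05
Evidence: 0.00843563 + 0.00205829 + 0.00161796 + 8.37109e-05 = 0.0121956
P(Intensity I | data) ≈ 0.692

0.692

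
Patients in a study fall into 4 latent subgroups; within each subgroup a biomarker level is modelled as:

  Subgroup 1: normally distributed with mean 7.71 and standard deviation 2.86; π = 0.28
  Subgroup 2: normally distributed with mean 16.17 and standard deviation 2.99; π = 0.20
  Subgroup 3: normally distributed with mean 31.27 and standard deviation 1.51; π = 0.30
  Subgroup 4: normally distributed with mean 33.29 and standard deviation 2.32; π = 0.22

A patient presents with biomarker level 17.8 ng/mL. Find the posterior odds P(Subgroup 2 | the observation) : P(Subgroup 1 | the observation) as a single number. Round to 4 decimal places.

Only the two components matter; the odds are (π_i f_i(x)) / (π_j f_j(x)).
Normal densities:
  L_1 = 0.000276568
  L_2 = 0.115002
  L_3 = 1.38757e-18
  L_4 = 3.59164e-11
Odds = (0.20/0.28) × (0.115002/0.000276568) = 0.714286 × 415.818 ≈ 297.0127

297.0127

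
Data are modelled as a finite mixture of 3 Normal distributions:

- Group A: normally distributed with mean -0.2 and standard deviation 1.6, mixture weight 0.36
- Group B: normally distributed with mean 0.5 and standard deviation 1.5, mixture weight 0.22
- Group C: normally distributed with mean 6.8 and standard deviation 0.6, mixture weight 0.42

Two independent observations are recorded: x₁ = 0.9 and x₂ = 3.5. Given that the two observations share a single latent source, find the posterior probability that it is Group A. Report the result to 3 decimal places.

Posterior ∝ prior × likelihood, so P(k | x) ∝ w_k f_k(x); normalise over all components.
Since both observations come from the same component, the likelihood for component k is f_k(x₁)·f_k(x₂).
  p_A = [0.196858] × [0.0172013] = 0.00338622
  p_B = [0.256671] × [0.035994] = 0.00923862
  p_C = [6.69618e-22] × [1.79496e-07] = 1.20194e-28
Multiply by the mixture weights:
  w_A·p_A = 0.36 × 0.00338622 = 0.00121904
  w_B·p_B = 0.22 × 0.00923862 = 0.0020325
  w_C·p_C = 0.42 × 1.20194e-28 = 5.04814e-29
Marginal: 0.00121904 + 0.0020325 + 5.04814e-29 = 0.00325154
So the posterior for Group A is 0.00121904 / 0.00325154 ≈ 0.375.

0.375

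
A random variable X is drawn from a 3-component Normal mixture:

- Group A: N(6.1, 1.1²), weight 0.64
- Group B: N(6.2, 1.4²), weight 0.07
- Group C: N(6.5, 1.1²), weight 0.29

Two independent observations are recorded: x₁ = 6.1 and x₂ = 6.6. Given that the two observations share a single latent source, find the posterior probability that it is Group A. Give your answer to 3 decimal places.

By Bayes' theorem, P(k | x) = w_k f_k(x) / Σ_j w_j f_j(x).
Since both observations come from the same component, the likelihood for component k is f_k(x₁)·f_k(x₂).
  p_A = [0.362675] × [0.327079] = 0.118623
  p_B = [0.284233] × [0.273562] = 0.0777553
  p_C = [0.339472] × [0.361179] = 0.12261
Prior × likelihood for each component:
  w_A·p_A = 0.64 × 0.118623 = 0.0759188
  w_B·p_B = 0.07 × 0.0777553 = 0.00544287
  w_C·p_C = 0.29 × 0.12261 = 0.0355569
Denominator: 0.0759188 + 0.00544287 + 0.0355569 = 0.116919
P(Group A | x₁,x₂) ≈ 0.649

0.649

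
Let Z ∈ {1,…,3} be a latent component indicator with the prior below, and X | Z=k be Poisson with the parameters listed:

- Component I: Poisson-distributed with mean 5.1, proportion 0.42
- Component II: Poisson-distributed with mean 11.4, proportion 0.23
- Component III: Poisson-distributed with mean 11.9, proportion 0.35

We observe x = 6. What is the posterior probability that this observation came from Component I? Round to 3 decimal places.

The responsibility of component k is π_k f_k(x) divided by Σ_j π_j f_j(x).
Poisson probabilities:
  p_I = 0.149
  p_II = 0.0341303
  p_III = 0.0267821
Multiply by the mixture weights:
  π_I·p_I = 0.42 × 0.149 = 0.0625801
  π_II·p_II = 0.23 × 0.0341303 = 0.00784996
  π_III·p_III = 0.35 × 0.0267821 = 0.00937374
Sum: 0.0625801 + 0.00784996 + 0.00937374 = 0.0798038
P(Component I | x) = 0.0625801 / 0.0798038 ≈ 0.784

0.784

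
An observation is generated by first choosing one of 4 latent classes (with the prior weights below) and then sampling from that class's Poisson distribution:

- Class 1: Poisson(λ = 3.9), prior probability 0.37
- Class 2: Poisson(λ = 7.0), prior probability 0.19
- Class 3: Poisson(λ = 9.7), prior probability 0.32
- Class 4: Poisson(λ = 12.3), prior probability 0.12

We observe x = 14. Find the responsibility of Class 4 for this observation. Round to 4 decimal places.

The responsibility of component k is π_k f_k(x) divided by Σ_j π_j f_j(x).
Component likelihoods at x = 14:
  f_1 = e^(−3.9)·3.9^14/14! = 4.37268e-05
  f_2 = e^(−7.0)·7.0^14/14! = 0.00709419
  f_3 = e^(−9.7)·9.7^14/14! = 0.0458923
  f_4 = e^(−12.3)·12.3^14/14! = 0.0947199
Weight by the priors:
  π_1·f_1 = 0.37 × 4.37268e-05 = 1.61789e-05
  π_2·f_2 = 0.19 × 0.00709419 = 0.0013479
  π_3·f_3 = 0.32 × 0.0458923 = 0.0146855
  π_4·f_4 = 0.12 × 0.0947199 = 0.0113664
Denominator: 1.61789e-05 + 0.0013479 + 0.0146855 + 0.0113664 = 0.027416
P(Class 4 | 14) = 0.0113664 / 0.027416 ≈ 0.4146

0.4146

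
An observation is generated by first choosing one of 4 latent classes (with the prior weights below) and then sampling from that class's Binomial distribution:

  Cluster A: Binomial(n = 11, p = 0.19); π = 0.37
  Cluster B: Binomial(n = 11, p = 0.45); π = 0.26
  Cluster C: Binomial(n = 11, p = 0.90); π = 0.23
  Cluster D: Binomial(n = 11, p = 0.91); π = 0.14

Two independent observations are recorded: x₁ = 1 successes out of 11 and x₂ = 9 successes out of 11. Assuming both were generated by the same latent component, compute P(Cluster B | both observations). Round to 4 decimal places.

0.9740

Posterior ∝ prior × likelihood, so P(k | x) ∝ π_k f_k(x); normalise over all components.
Since both observations come from the same component, the likelihood for component k is f_k(x₁)·f_k(x₂).
  f_A = [0.254095] × [1.16443e-05] = 2.95877e-06
  f_B = [0.0125381] × [0.0125893] = 0.000157846
  f_C = [9.9e-10] × [0.213081] = 2.1095e-10
  f_D = [3.49027e-10] × [0.190643] = 6.65395e-11
Weight by the priors:
  π_A·f_A = 0.37 × 2.95877e-06 = 1.09475e-06
  π_B·f_B = 0.26 × 0.000157846 = 4.10399e-05
  π_C·f_C = 0.23 × 2.1095e-10 = 4.85186e-11
  π_D·f_D = 0.14 × 6.65395e-11 = 9.31553e-12
Marginal: 1.09475e-06 + 4.10399e-05 + 4.85186e-11 + 9.31553e-12 = 4.21347e-05
So the posterior for Cluster B is 4.10399e-05 / 4.21347e-05 ≈ 0.9740.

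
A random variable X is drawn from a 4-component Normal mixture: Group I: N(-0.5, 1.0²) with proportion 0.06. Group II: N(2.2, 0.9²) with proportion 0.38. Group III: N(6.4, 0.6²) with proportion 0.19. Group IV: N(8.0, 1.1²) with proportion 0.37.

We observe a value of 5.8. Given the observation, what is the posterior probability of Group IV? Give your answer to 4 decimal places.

0.1915

Posterior ∝ prior × likelihood, so P(k | x) ∝ P(Z=k) f_k(x); normalise over all components.
Normal densities:
  L_I = (1/(1.0·√(2π)))·exp(−(5.8−-0.5)²/(2·1.0²)) = 0.398942·exp(-19.84500) = 9.60143e-10
  L_II = (1/(0.9·√(2π)))·exp(−(5.8−2.2)²/(2·0.9²)) = 0.443269·exp(-8.00000) = 0.0001487
  L_III = (1/(0.6·√(2π)))·exp(−(5.8−6.4)²/(2·0.6²)) = 0.664904·exp(-0.50000) = 0.403285
  L_IV = (1/(1.1·√(2π)))·exp(−(5.8−8.0)²/(2·1.1²)) = 0.362675·exp(-2.00000) = 0.0490827
Prior × likelihood for each component:
  P(Z=I)·L_I = 0.06 × 9.60143e-10 = 5.76086e-11
  P(Z=II)·L_II = 0.38 × 0.0001487 = 5.65061e-05
  P(Z=III)·L_III = 0.19 × 0.403285 = 0.0766241
  P(Z=IV)·L_IV = 0.37 × 0.0490827 = 0.0181606
Normaliser: 5.76086e-11 + 5.65061e-05 + 0.0766241 + 0.0181606 = 0.0948412
P(Group IV | 5.8) = 0.0181606 / 0.0948412 ≈ 0.1915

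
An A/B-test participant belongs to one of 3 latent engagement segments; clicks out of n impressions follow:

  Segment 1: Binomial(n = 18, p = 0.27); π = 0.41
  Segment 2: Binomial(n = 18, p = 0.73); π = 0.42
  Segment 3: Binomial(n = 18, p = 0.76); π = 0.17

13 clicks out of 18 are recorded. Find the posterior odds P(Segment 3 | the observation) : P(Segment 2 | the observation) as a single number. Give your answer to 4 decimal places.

Only the two components matter; the odds are (P(Z=i) f_i(x)) / (P(Z=j) f_j(x)).
Evaluate each component's likelihood at the observed value:
  L_1 = 7.19818e-05
  L_2 = 0.20554
  L_3 = 0.192536
Posterior odds = (P(Z=3)·L_3) / (P(Z=2)·L_2) = (0.17·0.192536) / (0.42·0.20554) = 0.0327312 / 0.0863266 ≈ 0.3792

0.3792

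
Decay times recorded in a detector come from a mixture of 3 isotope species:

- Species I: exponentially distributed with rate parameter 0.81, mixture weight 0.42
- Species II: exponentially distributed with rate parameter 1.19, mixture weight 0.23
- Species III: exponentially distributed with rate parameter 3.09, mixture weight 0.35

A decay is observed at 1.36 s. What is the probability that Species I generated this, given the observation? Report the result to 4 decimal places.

By Bayes' theorem, P(k | x) = w_k f_k(x) / Σ_j w_j f_j(x).
Evaluate each component's likelihood at the observed value:
  f_I = 0.81·e^(−0.81·1.36) = 0.81·e^(−1.1016) = 0.269195
  f_II = 1.19·e^(−1.19·1.36) = 1.19·e^(−1.6184) = 0.235877
  f_III = 3.09·e^(−3.09·1.36) = 3.09·e^(−4.2024) = 0.0462253
Unnormalised posteriors:
  w_I·f_I = 0.42 × 0.269195 = 0.113062
  w_II·f_II = 0.23 × 0.235877 = 0.0542516
  w_III·f_III = 0.35 × 0.0462253 = 0.0161788
Evidence: 0.113062 + 0.0542516 + 0.0161788 = 0.183492
P(Species I | the observation) ≈ 0.6162

0.6162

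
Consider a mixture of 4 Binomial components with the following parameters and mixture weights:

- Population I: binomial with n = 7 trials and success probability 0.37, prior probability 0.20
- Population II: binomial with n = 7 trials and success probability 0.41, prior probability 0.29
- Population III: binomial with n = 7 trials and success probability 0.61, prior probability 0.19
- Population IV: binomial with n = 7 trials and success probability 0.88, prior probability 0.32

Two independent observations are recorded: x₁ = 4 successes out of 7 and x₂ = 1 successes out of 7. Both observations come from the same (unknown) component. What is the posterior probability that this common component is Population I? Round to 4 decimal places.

0.4005

By Bayes' theorem, P(k | x) = π_k f_k(x) / Σ_j π_j f_j(x).
Since both observations come from the same component, the likelihood for component k is f_k(x₁)·f_k(x₂).
  p_I = [0.16402] × [0.161936] = 0.0265607
  p_II = [0.203123] × [0.121058] = 0.0245897
  p_III = [0.287463] × [0.015025] = 0.00431913
  p_IV = [0.0362696] × [1.83937e-05] = 6.6713e-07
Prior × likelihood for each component:
  π_I·p_I = 0.20 × 0.0265607 = 0.00531214
  π_II·p_II = 0.29 × 0.0245897 = 0.00713102
  π_III·p_III = 0.19 × 0.00431913 = 0.000820636
  π_IV·p_IV = 0.32 × 6.6713e-07 = 2.13482e-07
Evidence: 0.00531214 + 0.00713102 + 0.000820636 + 2.13482e-07 = 0.013264
Responsibility of Population I: 0.00531214 / 0.013264 ≈ 0.4005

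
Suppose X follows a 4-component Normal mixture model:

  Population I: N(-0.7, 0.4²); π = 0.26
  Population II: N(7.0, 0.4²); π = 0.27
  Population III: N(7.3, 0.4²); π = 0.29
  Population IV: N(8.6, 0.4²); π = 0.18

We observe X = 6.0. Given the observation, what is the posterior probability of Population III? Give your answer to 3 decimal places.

Posterior ∝ prior × likelihood, so P(k | x) ∝ π_k f_k(x); normalise over all components.
Evaluate each component's likelihood at the observed value:
  f_I = 1.18981e-61
  f_II = 0.0438208
  f_III = 0.00507262
  f_IV = 6.67389e-10
Multiply by the mixture weights:
  π_I·f_I = 0.26 × 1.18981e-61 = 3.0935e-62
  π_II·f_II = 0.27 × 0.0438208 = 0.0118316
  π_III·f_III = 0.29 × 0.00507262 = 0.00147106
  π_IV·f_IV = 0.18 × 6.67389e-10 = 1.2013e-10
Denominator: 3.0935e-62 + 0.0118316 + 0.00147106 + 1.2013e-10 = 0.0133027
Responsibility of Population III: 0.00147106 / 0.0133027 ≈ 0.111

0.111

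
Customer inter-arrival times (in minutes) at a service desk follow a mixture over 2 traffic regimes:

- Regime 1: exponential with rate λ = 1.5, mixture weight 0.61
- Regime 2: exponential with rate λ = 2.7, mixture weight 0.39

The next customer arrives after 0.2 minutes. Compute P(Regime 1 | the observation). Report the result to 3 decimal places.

0.525

P(component k | x) = π_k·f_k(x) / marginal(x), where marginal(x) = Σ_j π_j·f_j(x).
Component likelihoods at x = 0.2 minutes:
  L_1 = 1.11123
  L_2 = 1.57342
Weight by the priors:
  π_1·L_1 = 0.61 × 1.11123 = 0.677849
  π_2·L_2 = 0.39 × 1.57342 = 0.613634
Evidence: 0.677849 + 0.613634 = 1.29148
P(Regime 1 | the observation) = 0.677849 / 1.29148 ≈ 0.525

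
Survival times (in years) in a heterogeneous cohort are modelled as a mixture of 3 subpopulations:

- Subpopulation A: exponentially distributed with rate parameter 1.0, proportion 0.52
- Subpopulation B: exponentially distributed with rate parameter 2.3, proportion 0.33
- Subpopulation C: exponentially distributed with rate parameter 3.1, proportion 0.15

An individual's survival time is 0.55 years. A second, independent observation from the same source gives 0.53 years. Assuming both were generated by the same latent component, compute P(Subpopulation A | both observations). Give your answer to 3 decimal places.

Apply Bayes' rule: the posterior for each component is proportional to its prior times its likelihood at x.
Since both observations come from the same component, the likelihood for component k is f_k(x₁)·f_k(x₂).
  p_A = [1.0·e^(−1.0·0.55) = 1.0·e^(−0.5500) = 0.57695] × [0.588605] = 0.339596
  p_B = [2.3·e^(−2.3·0.55) = 2.3·e^(−1.2650) = 0.64915] × [0.679709] = 0.441233
  p_C = [3.1·e^(−3.1·0.55) = 3.1·e^(−1.7050) = 0.563494] × [0.599537] = 0.337836
Unnormalised posteriors:
  π_A·p_A = 0.52 × 0.339596 = 0.17659
  π_B·p_B = 0.33 × 0.441233 = 0.145607
  π_C·p_C = 0.15 × 0.337836 = 0.0506753
Sum: 0.17659 + 0.145607 + 0.0506753 = 0.372872
So the posterior for Subpopulation A is 0.17659 / 0.372872 ≈ 0.474.

0.474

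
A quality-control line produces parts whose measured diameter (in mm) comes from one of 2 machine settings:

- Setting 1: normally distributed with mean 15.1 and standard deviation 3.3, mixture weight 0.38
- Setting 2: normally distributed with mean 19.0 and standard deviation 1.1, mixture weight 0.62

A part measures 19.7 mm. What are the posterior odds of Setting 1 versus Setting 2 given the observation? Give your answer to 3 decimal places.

The posterior odds equal the prior odds times the likelihood ratio: (π_i/π_j)·(f_i(x)/f_j(x)).
Component likelihoods at x = 19.7 mm:
  p_1 = (1/(3.3·√(2π)))·exp(−(19.7−15.1)²/(2·3.3²)) = 0.120892·exp(-0.97153) = 0.0457577
  p_2 = (1/(1.1·√(2π)))·exp(−(19.7−19.0)²/(2·1.1²)) = 0.362675·exp(-0.20248) = 0.296198
0.0173879 / 0.183643 ≈ 0.095

0.095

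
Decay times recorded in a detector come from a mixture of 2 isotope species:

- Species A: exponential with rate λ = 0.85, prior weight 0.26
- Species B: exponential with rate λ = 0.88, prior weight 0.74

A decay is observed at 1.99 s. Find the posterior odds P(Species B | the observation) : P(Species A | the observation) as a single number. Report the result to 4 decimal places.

Posterior odds = (P(Z=i) f_i(x)) / (P(Z=j) f_j(x)); the normalising sum cancels.
Evaluate each component's likelihood at the observed value:
  L_A = 0.156607
  L_B = 0.152738
Odds = (0.74/0.26) × (0.152738/0.156607) = 2.84615 × 0.975296 ≈ 2.7758

2.7758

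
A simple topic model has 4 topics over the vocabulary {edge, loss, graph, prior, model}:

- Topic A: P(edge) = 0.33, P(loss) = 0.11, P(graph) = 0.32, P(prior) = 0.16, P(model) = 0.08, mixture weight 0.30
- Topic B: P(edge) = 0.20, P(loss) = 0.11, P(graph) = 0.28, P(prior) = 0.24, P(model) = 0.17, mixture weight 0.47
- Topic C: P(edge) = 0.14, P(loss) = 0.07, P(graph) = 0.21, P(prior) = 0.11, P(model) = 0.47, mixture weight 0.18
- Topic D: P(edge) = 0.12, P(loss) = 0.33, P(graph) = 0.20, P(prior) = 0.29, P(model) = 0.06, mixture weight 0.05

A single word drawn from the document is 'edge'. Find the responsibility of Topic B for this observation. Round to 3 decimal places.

The responsibility of component k is w_k f_k(x) divided by Σ_j w_j f_j(x).
Evaluate each component's likelihood at the observed value:
  p_A = P(edge | comp) = 0.33
  p_B = P(edge | comp) = 0.20
  p_C = P(edge | comp) = 0.14
  p_D = P(edge | comp) = 0.12
Prior × likelihood for each component:
  w_A·p_A = 0.30 × 0.33 = 0.099
  w_B·p_B = 0.47 × 0.2 = 0.094
  w_C·p_C = 0.18 × 0.14 = 0.0252
  w_D·p_D = 0.05 × 0.12 = 0.006
Evidence: 0.099 + 0.094 + 0.0252 + 0.006 = 0.2242
P(Topic B | the observation) = 0.094 / 0.2242 ≈ 0.419

0.419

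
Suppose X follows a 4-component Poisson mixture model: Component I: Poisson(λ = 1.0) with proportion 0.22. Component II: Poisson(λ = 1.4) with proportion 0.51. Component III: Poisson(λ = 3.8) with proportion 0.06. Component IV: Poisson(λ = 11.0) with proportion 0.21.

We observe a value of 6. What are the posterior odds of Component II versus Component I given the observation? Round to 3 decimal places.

11.700

Since P(k|x) ∝ π_k f_k(x), the posterior odds are π_i f_i(x) / (π_j f_j(x)).
Poisson probabilities:
  f_I = 0.000510944
  f_II = 0.00257883
  f_III = 0.0935513
  f_IV = 0.0410946
Posterior odds = (π_II·f_II) / (π_I·f_I) = (0.51·0.00257883) / (0.22·0.000510944) = 0.00131521 / 0.000112408 ≈ 11.700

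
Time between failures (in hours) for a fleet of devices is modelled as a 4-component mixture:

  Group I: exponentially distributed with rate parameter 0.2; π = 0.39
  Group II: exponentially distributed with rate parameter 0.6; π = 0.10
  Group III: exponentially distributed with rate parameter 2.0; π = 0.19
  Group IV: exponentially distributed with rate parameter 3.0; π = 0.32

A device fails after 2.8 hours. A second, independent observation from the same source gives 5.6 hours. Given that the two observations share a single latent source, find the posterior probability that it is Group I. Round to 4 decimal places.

Apply Bayes' rule: the posterior for each component is proportional to its prior times its likelihood at x.
Since both observations come from the same component, the likelihood for component k is f_k(x₁)·f_k(x₂).
  f_I = [0.114242] × [0.065256] = 0.00745496
  f_II = [0.111824] × [0.0208412] = 0.00233055
  f_III = [0.00739573] × [2.73484e-05] = 2.02261e-07
  f_IV = [0.000674602] × [1.51696e-07] = 1.02334e-10
Prior × likelihood for each component:
  P(Z=I)·f_I = 0.39 × 0.00745496 = 0.00290743
  P(Z=II)·f_II = 0.10 × 0.00233055 = 0.000233055
  P(Z=III)·f_III = 0.19 × 2.02261e-07 = 3.84296e-08
  P(Z=IV)·f_IV = 0.32 × 1.02334e-10 = 3.2747e-11
Evidence: 0.00290743 + 0.000233055 + 3.84296e-08 + 3.2747e-11 = 0.00314053
Responsibility of Group I: 0.00290743 / 0.00314053 ≈ 0.9258

0.9258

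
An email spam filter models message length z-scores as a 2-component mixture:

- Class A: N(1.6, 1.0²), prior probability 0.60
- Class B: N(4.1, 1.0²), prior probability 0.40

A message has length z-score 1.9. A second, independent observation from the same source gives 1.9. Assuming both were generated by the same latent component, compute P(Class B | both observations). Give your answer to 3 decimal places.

0.006

Posterior ∝ prior × likelihood, so P(k | x) ∝ π_k f_k(x); normalise over all components.
Since both observations come from the same component, the likelihood for component k is f_k(x₁)·f_k(x₂).
  L_A = [(1/(1.0·√(2π)))·exp(−(1.9−1.6)²/(2·1.0²)) = 0.398942·exp(-0.04500) = 0.381388] × [0.381388] = 0.145457
  L_B = [(1/(1.0·√(2π)))·exp(−(1.9−4.1)²/(2·1.0²)) = 0.398942·exp(-2.42000) = 0.0354746] × [0.0354746] = 0.00125845
Unnormalised posteriors:
  π_A·L_A = 0.60 × 0.145457 = 0.087274
  π_B·L_B = 0.40 × 0.00125845 = 0.000503379
Marginal: 0.087274 + 0.000503379 = 0.0877774
P(Class B | x₁, x₂) ≈ 0.006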